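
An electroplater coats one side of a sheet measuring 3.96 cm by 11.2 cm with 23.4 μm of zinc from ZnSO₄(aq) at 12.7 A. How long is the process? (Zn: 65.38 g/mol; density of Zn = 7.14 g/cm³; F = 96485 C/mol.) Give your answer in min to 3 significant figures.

Plated area = 3.96 × 11.2 = 44.35 cm²
Volume = 44.35 × 23.4×10⁻⁴ cm = 0.1038 cm³
m(Zn) = 0.1038 × 7.14 = 0.7411 g
n(Zn) = 0.7411 / 65.38 = 0.01134 mol; n(e⁻) = 2 × 0.01134 = 0.02268 mol
Q = 0.02268 × 96485 = 2188 C
t = 2188 / 12.7 = 172.3 s = 2.87 min

2.87 min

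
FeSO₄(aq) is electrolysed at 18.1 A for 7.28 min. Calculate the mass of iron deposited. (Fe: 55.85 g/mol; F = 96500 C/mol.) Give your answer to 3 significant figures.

Q = It = 18.1 × 436.8 = 7906 C
Moles of electrons = 7906 / 96500 = 0.08193 mol
Fe²⁺ + 2e⁻ → Fe, so n(Fe) = 0.08193 / 2 = 0.04097 mol
m = 0.04097 × 55.85 = 2.29 g

2.29 g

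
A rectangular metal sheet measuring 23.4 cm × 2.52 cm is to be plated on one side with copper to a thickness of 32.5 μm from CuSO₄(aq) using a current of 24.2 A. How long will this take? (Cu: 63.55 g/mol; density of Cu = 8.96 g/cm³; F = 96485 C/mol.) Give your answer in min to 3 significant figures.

Plated area = 23.4 × 2.52 = 58.97 cm²
Volume = 58.97 × 32.5×10⁻⁴ cm = 0.1917 cm³
m(Cu) = 0.1917 × 8.96 = 1.718 g
n(Cu) = 1.718 / 63.55 = 0.02703 mol; n(e⁻) = 2 × 0.02703 = 0.05406 mol
Q = 0.05406 × 96485 = 5216 C
t = 5216 / 24.2 = 215.5 s = 3.59 min

3.59 min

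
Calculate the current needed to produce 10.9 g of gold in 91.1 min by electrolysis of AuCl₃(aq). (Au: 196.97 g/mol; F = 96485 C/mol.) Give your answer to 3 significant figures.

2.93 A

n(Au) = 10.9 / 196.97 = 0.05534 mol
Au³⁺ + 3e⁻ → Au, so n(e⁻) = 3 × 0.05534 = 0.1660 mol
Q = 0.1660 × 96485 = 16020 C
I = Q / t = 16020 / 5466 s = 2.93 A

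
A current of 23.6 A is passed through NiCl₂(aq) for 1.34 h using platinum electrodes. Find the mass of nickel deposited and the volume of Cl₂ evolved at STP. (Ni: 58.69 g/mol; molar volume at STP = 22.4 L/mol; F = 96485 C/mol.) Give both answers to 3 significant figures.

Q = 23.6 × 4824 = 1.138×10^5 C; n(e⁻) = 1.138×10^5 / 96485 = 1.179 mol
Cathode: Ni²⁺ + 2e⁻ → Ni → n(Ni) = 1.179/2 = 0.5895 mol → 34.6 g
Anode: 2Cl⁻ → Cl₂ + 2e⁻ → n(Cl₂) = 1.179/2 = 0.5895 mol → 13.2 L

34.6 g Ni; 13.2 L Cl₂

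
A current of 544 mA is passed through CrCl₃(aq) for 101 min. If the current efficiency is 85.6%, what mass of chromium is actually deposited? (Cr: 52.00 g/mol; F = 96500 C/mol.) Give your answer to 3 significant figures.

Q = 0.544 × 6060 = 3297 C
n(e⁻) = 3297 / 96500 = 0.03417 mol
Cr³⁺ + 3e⁻ → Cr, so theoretical m(Cr) = 0.01139 × 52.00 = 0.5923 g
Actual mass = 85.6% × 0.5923 = 0.507 g

0.507 g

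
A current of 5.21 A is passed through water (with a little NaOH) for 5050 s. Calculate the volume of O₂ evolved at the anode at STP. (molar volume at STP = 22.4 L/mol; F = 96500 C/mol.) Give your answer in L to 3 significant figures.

Q = It = 5.21 × 5050 = 26310 C
Moles of electrons = 26310 / 96500 = 0.2726 mol
2H₂O → O₂ + 4H⁺ + 4e⁻, so n(O₂) = 0.2726 / 4 = 0.06815 mol
V = 0.06815 × 22.4 = 1.527 L

1.53 L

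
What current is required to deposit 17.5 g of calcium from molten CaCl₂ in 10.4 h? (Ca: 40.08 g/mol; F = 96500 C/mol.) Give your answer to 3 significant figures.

n(Ca) = 17.5 / 40.08 = 0.4366 mol
Ca²⁺ + 2e⁻ → Ca, so n(e⁻) = 2 × 0.4366 = 0.8732 mol
Q = 0.8732 × 96500 = 84260 C
I = Q / t = 84260 / 37440 s = 2.25 A

2.25 A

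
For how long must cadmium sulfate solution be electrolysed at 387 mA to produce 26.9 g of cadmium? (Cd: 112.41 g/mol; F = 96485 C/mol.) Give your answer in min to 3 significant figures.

1990 min

n(Cd) = 26.9 / 112.41 = 0.2393 mol
Cd²⁺ + 2e⁻ → Cd, so n(e⁻) = 2 × 0.2393 = 0.4786 mol
Q = 0.4786 × 96485 = 46180 C
t = Q / I = 46180 / 0.387 = 1.193×10^5 s = 1990 min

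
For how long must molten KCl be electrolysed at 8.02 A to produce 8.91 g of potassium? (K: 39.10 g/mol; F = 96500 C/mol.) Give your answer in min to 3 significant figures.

n(K) = 8.91 / 39.10 = 0.2279 mol
K⁺ + e⁻ → K, so n(e⁻) = 0.2279 mol
Q = 0.2279 × 96500 = 21990 C
t = Q / I = 21990 / 8.02 = 2742 s = 45.7 min

45.7 min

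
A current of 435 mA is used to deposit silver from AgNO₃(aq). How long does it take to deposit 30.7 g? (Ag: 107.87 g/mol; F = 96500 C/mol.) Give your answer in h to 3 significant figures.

n(Ag) = 30.7 / 107.87 = 0.2846 mol
Ag⁺ + e⁻ → Ag, so n(e⁻) = 0.2846 mol
Q = 0.2846 × 96500 = 27460 C
t = Q / I = 27460 / 0.435 = 63130 s = 17.5 h

17.5 h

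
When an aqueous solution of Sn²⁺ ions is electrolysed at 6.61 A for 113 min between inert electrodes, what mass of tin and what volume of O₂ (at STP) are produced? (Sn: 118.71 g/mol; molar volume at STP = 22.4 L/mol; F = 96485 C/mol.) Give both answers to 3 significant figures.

27.6 g Sn; 2.60 L O₂

Q = 6.61 × 6780 = 44820 C; n(e⁻) = 44820 / 96485 = 0.4645 mol
Cathode: Sn²⁺ + 2e⁻ → Sn → n(Sn) = 0.4645/2 = 0.2323 mol → 27.6 g
Anode: 2H₂O → O₂ + 4H⁺ + 4e⁻ → n(O₂) = 0.4645/4 = 0.1161 mol → 2.60 L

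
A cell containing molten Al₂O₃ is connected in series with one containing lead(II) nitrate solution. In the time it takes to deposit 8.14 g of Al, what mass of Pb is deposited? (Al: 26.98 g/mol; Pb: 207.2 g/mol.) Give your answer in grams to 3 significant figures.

93.8 g

n(Al) = 8.14 / 26.98 = 0.3017 mol
Al³⁺ + 3e⁻ → Al, so n(e⁻) = 3 × 0.3017 = 0.9051 mol
In series, the same 0.9051 mol of electrons flows through the second cell.
Pb²⁺ + 2e⁻ → Pb, so n(Pb) = 0.9051 / 2 = 0.4526 mol
m(Pb) = 0.4526 × 207.2 = 93.8 g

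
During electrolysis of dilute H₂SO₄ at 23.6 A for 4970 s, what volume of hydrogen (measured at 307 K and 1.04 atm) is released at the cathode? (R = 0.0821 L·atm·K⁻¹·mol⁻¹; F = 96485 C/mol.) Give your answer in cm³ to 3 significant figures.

Charge passed = 23.6 × 4970 = 1.173×10^5 C
n(e⁻) = 1.173×10^5 / 96485 = 1.216 mol
2H⁺ + 2e⁻ → H₂, so n(H₂) = 1.216 / 2 = 0.6080 mol
V = nRT/P = 0.6080 × 0.0821 × 307 / 1.04 = 14.74 L
= 14700 cm³

14700 cm³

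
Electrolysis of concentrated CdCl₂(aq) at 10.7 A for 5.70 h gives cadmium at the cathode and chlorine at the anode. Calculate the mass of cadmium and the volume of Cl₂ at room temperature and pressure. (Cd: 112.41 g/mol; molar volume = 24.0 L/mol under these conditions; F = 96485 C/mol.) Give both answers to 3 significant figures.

128 g Cd; 27.3 L Cl₂

Q = 10.7 × 20520 = 2.196×10^5 C; n(e⁻) = 2.196×10^5 / 96485 = 2.276 mol
Cathode: Cd²⁺ + 2e⁻ → Cd → n(Cd) = 2.276/2 = 1.138 mol → 128 g
Anode: 2Cl⁻ → Cl₂ + 2e⁻ → n(Cl₂) = 2.276/2 = 1.138 mol → 27.3 L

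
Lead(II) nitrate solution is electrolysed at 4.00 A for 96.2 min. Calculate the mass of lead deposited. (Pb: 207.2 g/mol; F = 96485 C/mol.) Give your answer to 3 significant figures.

24.8 g

Q = It = 4.00 × 5772 = 23090 C
Moles of electrons = 23090 / 96485 = 0.2393 mol
Pb²⁺ + 2e⁻ → Pb, so n(Pb) = 0.2393 / 2 = 0.1197 mol
m = 0.1197 × 207.2 = 24.8 g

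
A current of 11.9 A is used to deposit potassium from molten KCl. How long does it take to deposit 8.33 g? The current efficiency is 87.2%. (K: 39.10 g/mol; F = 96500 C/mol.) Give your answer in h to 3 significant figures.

0.550 h

n(K) = 8.33 / 39.10 = 0.2130 mol
K⁺ + e⁻ → K, so n(e⁻) = 0.2130 mol
Q = 0.2130 × 96500 / 0.872 = 23570 C
t = Q / I = 23570 / 11.9 = 1981 s = 0.550 h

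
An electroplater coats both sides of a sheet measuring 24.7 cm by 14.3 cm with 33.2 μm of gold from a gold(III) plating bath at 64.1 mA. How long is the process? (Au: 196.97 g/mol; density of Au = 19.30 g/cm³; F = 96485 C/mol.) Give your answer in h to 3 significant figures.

Plated area = 2 × 24.7 × 14.3 = 706.4 cm²
Volume = 706.4 × 33.2×10⁻⁴ cm = 2.345 cm³
m(Au) = 2.345 × 19.30 = 45.26 g
n(Au) = 45.26 / 196.97 = 0.2298 mol; n(e⁻) = 3 × 0.2298 = 0.6894 mol
Q = 0.6894 × 96485 = 66520 C
t = 66520 / 0.0641 = 1.038×10^6 s = 288 h

288 h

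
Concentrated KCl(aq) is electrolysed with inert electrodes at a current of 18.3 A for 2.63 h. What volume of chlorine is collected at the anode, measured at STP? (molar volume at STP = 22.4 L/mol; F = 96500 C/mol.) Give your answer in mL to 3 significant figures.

20100 mL

Q = 18.3 A × 9468 s = 1.733×10^5 C
n(e⁻) = 1.733×10^5 / 96500 = 1.796 mol
2Cl⁻ → Cl₂ + 2e⁻, so n(Cl₂) = 1.796 / 2 = 0.8980 mol
V = 0.8980 × 22.4 = 20.12 L
= 20100 mL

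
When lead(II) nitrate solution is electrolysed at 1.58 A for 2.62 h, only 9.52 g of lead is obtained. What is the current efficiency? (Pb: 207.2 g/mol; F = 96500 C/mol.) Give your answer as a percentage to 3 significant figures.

Q = 1.58 × 9432 = 14900 C
n(e⁻) = 14900 / 96500 = 0.1544 mol
Pb²⁺ + 2e⁻ → Pb, so theoretical n(Pb) = 0.07720 mol → 16.00 g
Efficiency = 9.52 / 16.00 = 0.5950 = 59.5%

59.5%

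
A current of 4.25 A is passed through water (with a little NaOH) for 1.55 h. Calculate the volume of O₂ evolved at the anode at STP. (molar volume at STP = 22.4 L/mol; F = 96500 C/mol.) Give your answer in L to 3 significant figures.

Q = 4.25 A × 5580 s = 23720 C
Moles of electrons = 23720 / 96500 = 0.2458 mol
2H₂O → O₂ + 4H⁺ + 4e⁻, so n(O₂) = 0.2458 / 4 = 0.06145 mol
V = 0.06145 × 22.4 = 1.376 L

1.38 L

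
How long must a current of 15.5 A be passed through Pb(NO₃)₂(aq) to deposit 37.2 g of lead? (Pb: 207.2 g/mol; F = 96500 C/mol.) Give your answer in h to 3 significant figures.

n(Pb) = 37.2 / 207.2 = 0.1795 mol
Pb²⁺ + 2e⁻ → Pb, so n(e⁻) = 2 × 0.1795 = 0.3590 mol
Q = 0.3590 × 96500 = 34640 C
t = Q / I = 34640 / 15.5 = 2235 s = 0.621 h

0.621 h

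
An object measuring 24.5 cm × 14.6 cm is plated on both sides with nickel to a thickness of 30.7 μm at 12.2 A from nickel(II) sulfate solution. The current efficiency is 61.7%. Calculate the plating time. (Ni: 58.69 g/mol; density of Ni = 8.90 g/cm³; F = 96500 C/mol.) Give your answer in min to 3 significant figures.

142 min

Plated area = 2 × 24.5 × 14.6 = 715.4 cm²
Volume = 715.4 × 30.7×10⁻⁴ cm = 2.196 cm³
m(Ni) = 2.196 × 8.90 = 19.54 g
n(Ni) = 19.54 / 58.69 = 0.3329 mol; n(e⁻) = 2 × 0.3329 = 0.6658 mol
Q = 0.6658 × 96500 / 0.617 = 1.041×10^5 C
t = 1.041×10^5 / 12.2 = 8533 s = 142 min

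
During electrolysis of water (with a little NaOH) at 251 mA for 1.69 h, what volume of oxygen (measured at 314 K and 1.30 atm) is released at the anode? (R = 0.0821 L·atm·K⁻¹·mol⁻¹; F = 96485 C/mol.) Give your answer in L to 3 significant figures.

0.0785 L

Q = 0.251 A × 6084 s = 1527 C
Moles of electrons = 1527 / 96485 = 0.01583 mol
2H₂O → O₂ + 4H⁺ + 4e⁻, so n(O₂) = 0.01583 / 4 = 0.003958 mol
V = nRT/P = 0.003958 × 0.0821 × 314 / 1.30 = 0.07849 L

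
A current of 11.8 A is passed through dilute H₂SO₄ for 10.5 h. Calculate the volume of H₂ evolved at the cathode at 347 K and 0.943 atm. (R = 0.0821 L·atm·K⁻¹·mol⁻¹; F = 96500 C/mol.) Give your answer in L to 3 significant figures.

Q = 11.8 A × 37800 s = 4.460×10^5 C
n(e⁻) = 4.460×10^5 / 96500 = 4.622 mol
2H⁺ + 2e⁻ → H₂, so n(H₂) = 4.622 / 2 = 2.311 mol
V = nRT/P = 2.311 × 0.0821 × 347 / 0.943 = 69.82 L

69.8 L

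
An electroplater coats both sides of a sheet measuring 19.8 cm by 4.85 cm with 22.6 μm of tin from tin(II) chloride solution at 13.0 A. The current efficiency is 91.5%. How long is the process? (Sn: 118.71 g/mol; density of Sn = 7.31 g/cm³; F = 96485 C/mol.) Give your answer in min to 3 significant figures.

Plated area = 2 × 19.8 × 4.85 = 192.1 cm²
Volume = 192.1 × 22.6×10⁻⁴ cm = 0.4341 cm³
m(Sn) = 0.4341 × 7.31 = 3.173 g
n(Sn) = 3.173 / 118.71 = 0.02673 mol; n(e⁻) = 2 × 0.02673 = 0.05346 mol
Q = 0.05346 × 96485 / 0.915 = 5637 C
t = 5637 / 13.0 = 433.6 s = 7.23 min

7.23 min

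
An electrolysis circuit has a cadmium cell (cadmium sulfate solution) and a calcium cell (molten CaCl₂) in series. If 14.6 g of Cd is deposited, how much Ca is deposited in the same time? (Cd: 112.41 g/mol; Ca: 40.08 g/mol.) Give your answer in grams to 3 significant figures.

n(Cd) = 14.6 / 112.41 = 0.1299 mol
Cd²⁺ + 2e⁻ → Cd, so n(e⁻) = 2 × 0.1299 = 0.2598 mol
The cells are in series, so the same charge (and hence the same n(e⁻) = 0.2598 mol) passes through both.
Ca²⁺ + 2e⁻ → Ca, so n(Ca) = 0.2598 / 2 = 0.1299 mol
m(Ca) = 0.1299 × 40.08 = 5.21 g

5.21 g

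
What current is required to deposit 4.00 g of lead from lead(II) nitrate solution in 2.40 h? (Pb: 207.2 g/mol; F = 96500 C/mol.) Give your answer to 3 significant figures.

0.431 A

n(Pb) = 4.00 / 207.2 = 0.01931 mol
Pb²⁺ + 2e⁻ → Pb, so n(e⁻) = 2 × 0.01931 = 0.03862 mol
Q = 0.03862 × 96500 = 3727 C
I = Q / t = 3727 / 8640 s = 0.431 A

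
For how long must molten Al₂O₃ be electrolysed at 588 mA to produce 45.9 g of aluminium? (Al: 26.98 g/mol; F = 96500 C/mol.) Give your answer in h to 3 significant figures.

233 h

n(Al) = 45.9 / 26.98 = 1.701 mol
Al³⁺ + 3e⁻ → Al, so n(e⁻) = 3 × 1.701 = 5.103 mol
Q = 5.103 × 96500 = 4.924×10^5 C
t = Q / I = 4.924×10^5 / 0.588 = 8.374×10^5 s = 233 h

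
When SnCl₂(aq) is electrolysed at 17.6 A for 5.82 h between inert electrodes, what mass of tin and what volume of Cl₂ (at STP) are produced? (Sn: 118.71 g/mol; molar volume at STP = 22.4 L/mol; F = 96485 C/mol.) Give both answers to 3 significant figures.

Q = 17.6 × 20952 = 3.688×10^5 C; n(e⁻) = 3.688×10^5 / 96485 = 3.822 mol
Cathode: Sn²⁺ + 2e⁻ → Sn → n(Sn) = 3.822/2 = 1.911 mol → 227 g
Anode: 2Cl⁻ → Cl₂ + 2e⁻ → n(Cl₂) = 3.822/2 = 1.911 mol → 42.8 L

227 g Sn; 42.8 L Cl₂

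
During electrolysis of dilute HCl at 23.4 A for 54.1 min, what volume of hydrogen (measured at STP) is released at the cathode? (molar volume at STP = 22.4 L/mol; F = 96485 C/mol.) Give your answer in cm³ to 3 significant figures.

8820 cm³

Q = 23.4 A × 3246 s = 75960 C
n(e⁻) = 75960 / 96485 = 0.7873 mol
2H⁺ + 2e⁻ → H₂, so n(H₂) = 0.7873 / 2 = 0.3937 mol
V = 0.3937 × 22.4 = 8.819 L
= 8820 cm³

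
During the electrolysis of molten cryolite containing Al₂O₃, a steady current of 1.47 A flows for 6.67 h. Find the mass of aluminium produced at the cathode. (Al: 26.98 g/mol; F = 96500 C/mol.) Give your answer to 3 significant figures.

3.29 g

Charge passed = 1.47 × 24012 = 35300 C
n(e⁻) = Q/F = 35300/96500 = 0.3658 mol
Al³⁺ + 3e⁻ → Al, so n(Al) = 0.3658 / 3 = 0.1219 mol
m = 0.1219 × 26.98 = 3.29 g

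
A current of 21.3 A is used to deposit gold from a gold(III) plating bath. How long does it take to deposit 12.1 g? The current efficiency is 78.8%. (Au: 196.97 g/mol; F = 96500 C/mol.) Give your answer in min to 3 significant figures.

17.7 min

n(Au) = 12.1 / 196.97 = 0.06143 mol
Au³⁺ + 3e⁻ → Au, so n(e⁻) = 3 × 0.06143 = 0.1843 mol
Q = 0.1843 × 96500 / 0.788 = 22570 C
t = Q / I = 22570 / 21.3 = 1060 s = 17.7 min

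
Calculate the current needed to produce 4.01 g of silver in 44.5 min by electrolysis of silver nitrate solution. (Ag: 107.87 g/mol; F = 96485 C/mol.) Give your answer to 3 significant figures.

n(Ag) = 4.01 / 107.87 = 0.03717 mol
Ag⁺ + e⁻ → Ag, so n(e⁻) = 0.03717 mol
Q = 0.03717 × 96485 = 3586 C
I = Q / t = 3586 / 2670 s = 1.34 A

1.34 A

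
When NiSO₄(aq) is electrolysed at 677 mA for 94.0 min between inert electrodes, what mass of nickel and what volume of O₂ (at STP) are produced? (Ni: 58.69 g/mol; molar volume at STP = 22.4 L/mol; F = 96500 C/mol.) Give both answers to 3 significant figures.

1.16 g Ni; 0.222 L O₂

Q = 0.677 × 5640 = 3818 C; n(e⁻) = 3818 / 96500 = 0.03956 mol
Cathode: Ni²⁺ + 2e⁻ → Ni → n(Ni) = 0.03956/2 = 0.01978 mol → 1.16 g
Anode: 2H₂O → O₂ + 4H⁺ + 4e⁻ → n(O₂) = 0.03956/4 = 0.009890 mol → 0.222 L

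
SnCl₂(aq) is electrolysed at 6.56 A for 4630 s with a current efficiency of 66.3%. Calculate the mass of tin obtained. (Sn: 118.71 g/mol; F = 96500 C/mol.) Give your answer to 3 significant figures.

Q = 6.56 × 4630 = 30370 C
n(e⁻) = 30370 / 96500 = 0.3147 mol
Sn²⁺ + 2e⁻ → Sn, so theoretical m(Sn) = 0.1574 × 118.71 = 18.68 g
Actual mass = 66.3% × 18.68 = 12.4 g

12.4 g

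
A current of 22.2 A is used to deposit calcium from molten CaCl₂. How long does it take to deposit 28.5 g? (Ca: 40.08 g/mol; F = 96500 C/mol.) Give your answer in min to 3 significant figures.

n(Ca) = 28.5 / 40.08 = 0.7111 mol
Ca²⁺ + 2e⁻ → Ca, so n(e⁻) = 2 × 0.7111 = 1.422 mol
Q = 1.422 × 96500 = 1.372×10^5 C
t = Q / I = 1.372×10^5 / 22.2 = 6180 s = 103 min

103 min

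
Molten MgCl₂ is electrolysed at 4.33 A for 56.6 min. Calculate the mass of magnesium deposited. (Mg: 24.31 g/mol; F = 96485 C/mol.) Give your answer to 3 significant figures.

1.85 g

Charge passed = 4.33 × 3396 = 14700 C
n(e⁻) = 14700 / 96485 = 0.1524 mol
Mg²⁺ + 2e⁻ → Mg, so n(Mg) = 0.1524 / 2 = 0.07620 mol
m = 0.07620 × 24.31 = 1.85 g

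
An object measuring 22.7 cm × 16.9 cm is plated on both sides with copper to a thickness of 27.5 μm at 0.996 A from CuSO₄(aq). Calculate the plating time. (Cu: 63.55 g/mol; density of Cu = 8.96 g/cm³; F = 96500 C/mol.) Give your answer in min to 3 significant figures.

Plated area = 2 × 22.7 × 16.9 = 767.3 cm²
Volume = 767.3 × 27.5×10⁻⁴ cm = 2.110 cm³
m(Cu) = 2.110 × 8.96 = 18.91 g
n(Cu) = 18.91 / 63.55 = 0.2976 mol; n(e⁻) = 2 × 0.2976 = 0.5952 mol
Q = 0.5952 × 96500 = 57440 C
t = 57440 / 0.996 = 57670 s = 961 min

961 min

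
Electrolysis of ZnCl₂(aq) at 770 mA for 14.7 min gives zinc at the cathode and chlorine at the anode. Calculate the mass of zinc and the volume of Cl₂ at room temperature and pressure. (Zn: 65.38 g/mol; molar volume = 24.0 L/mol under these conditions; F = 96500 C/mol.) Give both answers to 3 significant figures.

0.230 g Zn; 0.0845 L Cl₂

Q = 0.770 × 882 = 679.1 C; n(e⁻) = 679.1 / 96500 = 0.007037 mol
Cathode: Zn²⁺ + 2e⁻ → Zn → n(Zn) = 0.007037/2 = 0.003519 mol → 0.230 g
Anode: 2Cl⁻ → Cl₂ + 2e⁻ → n(Cl₂) = 0.007037/2 = 0.003519 mol → 0.0845 L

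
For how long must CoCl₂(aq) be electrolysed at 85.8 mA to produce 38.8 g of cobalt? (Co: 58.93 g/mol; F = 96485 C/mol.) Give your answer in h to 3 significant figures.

411 h

n(Co) = 38.8 / 58.93 = 0.6584 mol
Co²⁺ + 2e⁻ → Co, so n(e⁻) = 2 × 0.6584 = 1.317 mol
Q = 1.317 × 96485 = 1.271×10^5 C
t = Q / I = 1.271×10^5 / 0.0858 = 1.481×10^6 s = 411 h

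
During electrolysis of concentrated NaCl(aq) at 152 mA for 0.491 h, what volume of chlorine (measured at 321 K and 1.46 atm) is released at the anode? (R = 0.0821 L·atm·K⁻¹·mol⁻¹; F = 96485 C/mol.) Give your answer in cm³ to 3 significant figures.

25.1 cm³

Q = It = 0.152 × 1767.6 = 268.7 C
n(e⁻) = Q/F = 268.7/96485 = 0.002785 mol
2Cl⁻ → Cl₂ + 2e⁻, so n(Cl₂) = 0.002785 / 2 = 0.001393 mol
V = nRT/P = 0.001393 × 0.0821 × 321 / 1.46 = 0.02514 L
= 25.1 cm³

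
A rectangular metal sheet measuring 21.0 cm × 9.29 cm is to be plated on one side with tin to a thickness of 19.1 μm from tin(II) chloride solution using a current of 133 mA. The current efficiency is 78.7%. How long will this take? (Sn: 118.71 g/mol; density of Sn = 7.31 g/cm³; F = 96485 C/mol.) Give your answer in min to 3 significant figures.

705 min

Plated area = 21.0 × 9.29 = 195.1 cm²
Volume = 195.1 × 19.1×10⁻⁴ cm = 0.3726 cm³
m(Sn) = 0.3726 × 7.31 = 2.724 g
n(Sn) = 2.724 / 118.71 = 0.02295 mol; n(e⁻) = 2 × 0.02295 = 0.04590 mol
Q = 0.04590 × 96485 / 0.787 = 5627 C
t = 5627 / 0.133 = 42310 s = 705 min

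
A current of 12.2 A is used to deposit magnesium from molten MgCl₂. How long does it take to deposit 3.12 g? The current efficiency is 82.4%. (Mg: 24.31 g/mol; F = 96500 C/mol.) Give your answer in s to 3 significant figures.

n(Mg) = 3.12 / 24.31 = 0.1283 mol
Mg²⁺ + 2e⁻ → Mg, so n(e⁻) = 2 × 0.1283 = 0.2566 mol
Q = 0.2566 × 96500 / 0.824 = 30050 C
t = Q / I = 30050 / 12.2 = 2463 s

2460 s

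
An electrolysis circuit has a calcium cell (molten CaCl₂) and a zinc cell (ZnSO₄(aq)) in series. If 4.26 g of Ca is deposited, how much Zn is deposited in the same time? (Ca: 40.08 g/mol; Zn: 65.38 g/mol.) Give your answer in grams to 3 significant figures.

n(Ca) = 4.26 / 40.08 = 0.1063 mol
Ca²⁺ + 2e⁻ → Ca, so n(e⁻) = 2 × 0.1063 = 0.2126 mol
In series, the same 0.2126 mol of electrons flows through the second cell.
Zn²⁺ + 2e⁻ → Zn, so n(Zn) = 0.2126 / 2 = 0.1063 mol
m(Zn) = 0.1063 × 65.38 = 6.95 g

6.95 g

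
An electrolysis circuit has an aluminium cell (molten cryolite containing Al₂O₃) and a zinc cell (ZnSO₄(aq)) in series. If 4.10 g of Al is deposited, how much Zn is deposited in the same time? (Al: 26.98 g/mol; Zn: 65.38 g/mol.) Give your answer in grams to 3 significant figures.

14.9 g

n(Al) = 4.10 / 26.98 = 0.1520 mol
Al³⁺ + 3e⁻ → Al, so n(e⁻) = 3 × 0.1520 = 0.4560 mol
Same current for the same time ⇒ same n(e⁻) = 0.4560 mol in both cells.
Zn²⁺ + 2e⁻ → Zn, so n(Zn) = 0.4560 / 2 = 0.2280 mol
m(Zn) = 0.2280 × 65.38 = 14.9 g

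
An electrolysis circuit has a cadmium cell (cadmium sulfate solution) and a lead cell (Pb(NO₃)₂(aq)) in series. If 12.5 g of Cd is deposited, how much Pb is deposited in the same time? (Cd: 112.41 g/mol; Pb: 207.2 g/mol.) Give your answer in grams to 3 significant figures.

23.0 g

n(Cd) = 12.5 / 112.41 = 0.1112 mol
Cd²⁺ + 2e⁻ → Cd, so n(e⁻) = 2 × 0.1112 = 0.2224 mol
The cells are in series, so the same charge (and hence the same n(e⁻) = 0.2224 mol) passes through both.
Pb²⁺ + 2e⁻ → Pb, so n(Pb) = 0.2224 / 2 = 0.1112 mol
m(Pb) = 0.1112 × 207.2 = 23.0 g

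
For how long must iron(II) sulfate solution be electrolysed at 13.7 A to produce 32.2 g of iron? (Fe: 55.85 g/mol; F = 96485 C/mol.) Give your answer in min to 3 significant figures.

n(Fe) = 32.2 / 55.85 = 0.5765 mol
Fe²⁺ + 2e⁻ → Fe, so n(e⁻) = 2 × 0.5765 = 1.153 mol
Q = 1.153 × 96485 = 1.112×10^5 C
t = Q / I = 1.112×10^5 / 13.7 = 8117 s = 135 min

135 min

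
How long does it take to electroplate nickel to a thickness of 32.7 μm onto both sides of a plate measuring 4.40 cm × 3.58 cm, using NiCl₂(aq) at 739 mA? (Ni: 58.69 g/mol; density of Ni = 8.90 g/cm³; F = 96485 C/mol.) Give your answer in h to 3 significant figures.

Plated area = 2 × 4.40 × 3.58 = 31.50 cm²
Volume = 31.50 × 32.7×10⁻⁴ cm = 0.1030 cm³
m(Ni) = 0.1030 × 8.90 = 0.9167 g
n(Ni) = 0.9167 / 58.69 = 0.01562 mol; n(e⁻) = 2 × 0.01562 = 0.03124 mol
Q = 0.03124 × 96485 = 3014 C
t = 3014 / 0.739 = 4078 s = 1.13 h

1.13 h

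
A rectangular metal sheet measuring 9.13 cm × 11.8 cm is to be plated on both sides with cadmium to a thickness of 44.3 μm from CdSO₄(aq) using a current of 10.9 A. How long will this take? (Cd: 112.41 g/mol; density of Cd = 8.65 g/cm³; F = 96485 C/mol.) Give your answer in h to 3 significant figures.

Plated area = 2 × 9.13 × 11.8 = 215.5 cm²
Volume = 215.5 × 44.3×10⁻⁴ cm = 0.9547 cm³
m(Cd) = 0.9547 × 8.65 = 8.258 g
n(Cd) = 8.258 / 112.41 = 0.07346 mol; n(e⁻) = 2 × 0.07346 = 0.1469 mol
Q = 0.1469 × 96485 = 14170 C
t = 14170 / 10.9 = 1300 s = 0.361 h

0.361 h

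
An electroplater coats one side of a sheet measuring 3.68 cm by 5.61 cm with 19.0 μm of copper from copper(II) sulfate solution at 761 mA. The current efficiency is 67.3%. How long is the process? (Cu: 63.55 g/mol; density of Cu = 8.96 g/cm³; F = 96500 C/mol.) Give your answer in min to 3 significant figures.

34.7 min

Plated area = 3.68 × 5.61 = 20.64 cm²
Volume = 20.64 × 19.0×10⁻⁴ cm = 0.03922 cm³
m(Cu) = 0.03922 × 8.96 = 0.3514 g
n(Cu) = 0.3514 / 63.55 = 0.005530 mol; n(e⁻) = 2 × 0.005530 = 0.01106 mol
Q = 0.01106 × 96500 / 0.673 = 1586 C
t = 1586 / 0.761 = 2084 s = 34.7 min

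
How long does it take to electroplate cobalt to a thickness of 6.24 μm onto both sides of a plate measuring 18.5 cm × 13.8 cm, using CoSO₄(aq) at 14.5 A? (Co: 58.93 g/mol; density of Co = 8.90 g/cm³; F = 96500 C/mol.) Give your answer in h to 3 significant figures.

0.178 h

Plated area = 2 × 18.5 × 13.8 = 510.6 cm²
Volume = 510.6 × 6.24×10⁻⁴ cm = 0.3186 cm³
m(Co) = 0.3186 × 8.90 = 2.836 g
n(Co) = 2.836 / 58.93 = 0.04812 mol; n(e⁻) = 2 × 0.04812 = 0.09624 mol
Q = 0.09624 × 96500 = 9287 C
t = 9287 / 14.5 = 640.5 s = 0.178 h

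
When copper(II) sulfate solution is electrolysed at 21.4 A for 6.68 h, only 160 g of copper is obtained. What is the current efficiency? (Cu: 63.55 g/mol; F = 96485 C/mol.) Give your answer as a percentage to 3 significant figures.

94.4%

Q = 21.4 × 24048 = 5.146×10^5 C
n(e⁻) = 5.146×10^5 / 96485 = 5.333 mol
Cu²⁺ + 2e⁻ → Cu, so theoretical n(Cu) = 2.667 mol → 169.5 g
Efficiency = 160 / 169.5 = 0.9440 = 94.4%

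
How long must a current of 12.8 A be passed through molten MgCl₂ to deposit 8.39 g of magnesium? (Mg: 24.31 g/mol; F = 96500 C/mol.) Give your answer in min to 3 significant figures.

86.7 min

n(Mg) = 8.39 / 24.31 = 0.3451 mol
Mg²⁺ + 2e⁻ → Mg, so n(e⁻) = 2 × 0.3451 = 0.6902 mol
Q = 0.6902 × 96500 = 66600 C
t = Q / I = 66600 / 12.8 = 5203 s = 86.7 min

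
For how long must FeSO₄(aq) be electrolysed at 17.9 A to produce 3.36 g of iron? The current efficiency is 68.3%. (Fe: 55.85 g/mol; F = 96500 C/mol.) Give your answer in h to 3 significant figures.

n(Fe) = 3.36 / 55.85 = 0.06016 mol
Fe²⁺ + 2e⁻ → Fe, so n(e⁻) = 2 × 0.06016 = 0.1203 mol
Q = 0.1203 × 96500 / 0.683 = 17000 C
t = Q / I = 17000 / 17.9 = 949.7 s = 0.264 h

0.264 h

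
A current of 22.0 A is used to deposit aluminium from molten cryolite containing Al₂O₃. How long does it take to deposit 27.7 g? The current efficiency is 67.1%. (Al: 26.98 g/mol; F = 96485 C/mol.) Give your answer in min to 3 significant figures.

n(Al) = 27.7 / 26.98 = 1.027 mol
Al³⁺ + 3e⁻ → Al, so n(e⁻) = 3 × 1.027 = 3.081 mol
Q = 3.081 × 96485 / 0.671 = 4.430×10^5 C
t = Q / I = 4.430×10^5 / 22.0 = 20140 s = 336 min

336 min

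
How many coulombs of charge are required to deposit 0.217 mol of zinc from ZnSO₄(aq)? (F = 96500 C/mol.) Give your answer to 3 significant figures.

Zn²⁺ + 2e⁻ → Zn, so n(e⁻) = 2 × 0.217 = 0.4340 mol
Q = 0.4340 × 96500 = 41880 C

41900 C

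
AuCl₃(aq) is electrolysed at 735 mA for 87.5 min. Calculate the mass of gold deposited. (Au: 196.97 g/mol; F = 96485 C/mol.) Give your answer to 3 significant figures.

Charge passed = 0.735 × 5250 = 3859 C
n(e⁻) = 3859 / 96485 = 0.04000 mol
Au³⁺ + 3e⁻ → Au, so n(Au) = 0.04000 / 3 = 0.01333 mol
m = 0.01333 × 196.97 = 2.63 g

2.63 g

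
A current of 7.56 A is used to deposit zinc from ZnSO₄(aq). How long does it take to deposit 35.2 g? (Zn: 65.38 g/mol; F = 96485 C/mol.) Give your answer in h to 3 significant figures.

3.82 h

n(Zn) = 35.2 / 65.38 = 0.5384 mol
Zn²⁺ + 2e⁻ → Zn, so n(e⁻) = 2 × 0.5384 = 1.077 mol
Q = 1.077 × 96485 = 1.039×10^5 C
t = Q / I = 1.039×10^5 / 7.56 = 13740 s = 3.82 h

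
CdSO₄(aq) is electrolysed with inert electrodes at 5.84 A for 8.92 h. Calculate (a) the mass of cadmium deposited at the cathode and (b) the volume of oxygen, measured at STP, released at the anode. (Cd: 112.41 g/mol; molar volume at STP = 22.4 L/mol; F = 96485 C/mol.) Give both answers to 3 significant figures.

Q = 5.84 × 32112 = 1.875×10^5 C; n(e⁻) = 1.875×10^5 / 96485 = 1.943 mol
Cathode: Cd²⁺ + 2e⁻ → Cd → n(Cd) = 1.943/2 = 0.9715 mol → 109 g
Anode: 2H₂O → O₂ + 4H⁺ + 4e⁻ → n(O₂) = 1.943/4 = 0.4858 mol → 10.9 L

109 g Cd; 10.9 L O₂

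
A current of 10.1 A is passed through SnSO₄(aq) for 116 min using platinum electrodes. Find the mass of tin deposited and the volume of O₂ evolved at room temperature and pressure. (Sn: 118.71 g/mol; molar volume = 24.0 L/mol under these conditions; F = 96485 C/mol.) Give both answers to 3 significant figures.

Q = 10.1 × 6960 = 70300 C; n(e⁻) = 70300 / 96485 = 0.7286 mol
Cathode: Sn²⁺ + 2e⁻ → Sn → n(Sn) = 0.7286/2 = 0.3643 mol → 43.2 g
Anode: 2H₂O → O₂ + 4H⁺ + 4e⁻ → n(O₂) = 0.7286/4 = 0.1822 mol → 4.37 L

43.2 g Sn; 4.37 L O₂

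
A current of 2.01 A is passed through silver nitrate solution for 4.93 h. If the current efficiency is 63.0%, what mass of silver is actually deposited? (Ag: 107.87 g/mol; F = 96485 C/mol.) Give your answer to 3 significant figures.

Q = 2.01 × 17748 = 35670 C
n(e⁻) = 35670 / 96485 = 0.3697 mol
Ag⁺ + e⁻ → Ag, so theoretical m(Ag) = 0.3697 × 107.87 = 39.88 g
Actual mass = 63.0% × 39.88 = 25.1 g

25.1 g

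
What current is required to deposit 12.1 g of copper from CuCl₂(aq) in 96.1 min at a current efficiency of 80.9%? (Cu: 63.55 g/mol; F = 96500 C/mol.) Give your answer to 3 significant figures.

n(Cu) = 12.1 / 63.55 = 0.1904 mol
Cu²⁺ + 2e⁻ → Cu, so n(e⁻) = 2 × 0.1904 = 0.3808 mol
Q = 0.3808 × 96500 / 0.809 = 45420 C
I = Q / t = 45420 / 5766 s = 7.88 A

7.88 A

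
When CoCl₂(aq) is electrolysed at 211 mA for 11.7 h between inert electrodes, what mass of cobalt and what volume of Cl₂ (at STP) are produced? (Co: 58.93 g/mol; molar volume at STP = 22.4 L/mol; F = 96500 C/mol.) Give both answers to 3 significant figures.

Q = 0.211 × 42120 = 8887 C; n(e⁻) = 8887 / 96500 = 0.09209 mol
Cathode: Co²⁺ + 2e⁻ → Co → n(Co) = 0.09209/2 = 0.04605 mol → 2.71 g
Anode: 2Cl⁻ → Cl₂ + 2e⁻ → n(Cl₂) = 0.09209/2 = 0.04605 mol → 1.03 L

2.71 g Co; 1.03 L Cl₂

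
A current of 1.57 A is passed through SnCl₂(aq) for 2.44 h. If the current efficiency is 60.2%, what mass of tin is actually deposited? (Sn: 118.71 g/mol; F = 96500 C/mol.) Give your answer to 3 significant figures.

Q = 1.57 × 8784 = 13790 C
n(e⁻) = 13790 / 96500 = 0.1429 mol
Sn²⁺ + 2e⁻ → Sn, so theoretical m(Sn) = 0.07145 × 118.71 = 8.482 g
Actual mass = 60.2% × 8.482 = 5.11 g

5.11 g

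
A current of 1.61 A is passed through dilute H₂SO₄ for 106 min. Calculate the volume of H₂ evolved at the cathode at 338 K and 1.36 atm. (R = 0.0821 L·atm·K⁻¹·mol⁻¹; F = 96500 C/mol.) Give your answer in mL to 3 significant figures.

1080 mL

Q = 1.61 A × 6360 s = 10240 C
Moles of electrons = 10240 / 96500 = 0.1061 mol
2H⁺ + 2e⁻ → H₂, so n(H₂) = 0.1061 / 2 = 0.05305 mol
V = nRT/P = 0.05305 × 0.0821 × 338 / 1.36 = 1.082 L
= 1080 mL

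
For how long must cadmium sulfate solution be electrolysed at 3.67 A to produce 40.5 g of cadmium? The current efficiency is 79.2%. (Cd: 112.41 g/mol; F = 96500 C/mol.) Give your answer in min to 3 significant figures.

n(Cd) = 40.5 / 112.41 = 0.3603 mol
Cd²⁺ + 2e⁻ → Cd, so n(e⁻) = 2 × 0.3603 = 0.7206 mol
Q = 0.7206 × 96500 / 0.792 = 87800 C
t = Q / I = 87800 / 3.67 = 23920 s = 399 min

399 min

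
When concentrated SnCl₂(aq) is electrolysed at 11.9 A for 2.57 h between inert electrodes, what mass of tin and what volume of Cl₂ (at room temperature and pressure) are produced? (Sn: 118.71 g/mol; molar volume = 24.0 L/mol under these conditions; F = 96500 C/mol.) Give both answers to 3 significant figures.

Q = 11.9 × 9252 = 1.101×10^5 C; n(e⁻) = 1.101×10^5 / 96500 = 1.141 mol
Cathode: Sn²⁺ + 2e⁻ → Sn → n(Sn) = 1.141/2 = 0.5705 mol → 67.7 g
Anode: 2Cl⁻ → Cl₂ + 2e⁻ → n(Cl₂) = 1.141/2 = 0.5705 mol → 13.7 L

67.7 g Sn; 13.7 L Cl₂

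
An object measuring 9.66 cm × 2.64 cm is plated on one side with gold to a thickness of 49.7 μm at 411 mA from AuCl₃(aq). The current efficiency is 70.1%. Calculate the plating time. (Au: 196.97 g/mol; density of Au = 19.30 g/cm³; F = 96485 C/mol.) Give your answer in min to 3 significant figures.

208 min

Plated area = 9.66 × 2.64 = 25.50 cm²
Volume = 25.50 × 49.7×10⁻⁴ cm = 0.1267 cm³
m(Au) = 0.1267 × 19.30 = 2.445 g
n(Au) = 2.445 / 196.97 = 0.01241 mol; n(e⁻) = 3 × 0.01241 = 0.03723 mol
Q = 0.03723 × 96485 / 0.701 = 5124 C
t = 5124 / 0.411 = 12470 s = 208 min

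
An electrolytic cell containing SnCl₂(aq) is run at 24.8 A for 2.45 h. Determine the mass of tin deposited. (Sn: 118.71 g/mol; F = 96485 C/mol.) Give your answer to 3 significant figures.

Q = It = 24.8 × 8820 = 2.187×10^5 C
n(e⁻) = 2.187×10^5 / 96485 = 2.267 mol
Sn²⁺ + 2e⁻ → Sn, so n(Sn) = 2.267 / 2 = 1.134 mol
m = 1.134 × 118.71 = 135 g

135 g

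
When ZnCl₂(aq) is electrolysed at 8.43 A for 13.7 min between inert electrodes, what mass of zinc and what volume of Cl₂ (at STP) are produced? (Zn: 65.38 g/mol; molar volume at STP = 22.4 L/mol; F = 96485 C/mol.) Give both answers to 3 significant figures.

Q = 8.43 × 822 = 6929 C; n(e⁻) = 6929 / 96485 = 0.07181 mol
Cathode: Zn²⁺ + 2e⁻ → Zn → n(Zn) = 0.07181/2 = 0.03591 mol → 2.35 g
Anode: 2Cl⁻ → Cl₂ + 2e⁻ → n(Cl₂) = 0.07181/2 = 0.03591 mol → 0.804 L

2.35 g Zn; 0.804 L Cl₂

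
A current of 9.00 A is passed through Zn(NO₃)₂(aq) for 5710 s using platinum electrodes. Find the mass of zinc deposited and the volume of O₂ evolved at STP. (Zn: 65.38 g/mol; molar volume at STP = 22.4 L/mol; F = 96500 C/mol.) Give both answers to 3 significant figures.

17.4 g Zn; 2.98 L O₂

Q = 9.00 × 5710 = 51390 C; n(e⁻) = 51390 / 96500 = 0.5325 mol
Cathode: Zn²⁺ + 2e⁻ → Zn → n(Zn) = 0.5325/2 = 0.2663 mol → 17.4 g
Anode: 2H₂O → O₂ + 4H⁺ + 4e⁻ → n(O₂) = 0.5325/4 = 0.1331 mol → 2.98 L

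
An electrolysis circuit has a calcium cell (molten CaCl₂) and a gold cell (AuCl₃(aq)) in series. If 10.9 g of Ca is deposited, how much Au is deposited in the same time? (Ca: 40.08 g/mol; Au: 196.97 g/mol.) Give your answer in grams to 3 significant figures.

35.7 g

n(Ca) = 10.9 / 40.08 = 0.2720 mol
Ca²⁺ + 2e⁻ → Ca, so n(e⁻) = 2 × 0.2720 = 0.5440 mol
Since the cells are in series, n(e⁻) in the Au cell is also 0.5440 mol.
Au³⁺ + 3e⁻ → Au, so n(Au) = 0.5440 / 3 = 0.1813 mol
m(Au) = 0.1813 × 196.97 = 35.7 g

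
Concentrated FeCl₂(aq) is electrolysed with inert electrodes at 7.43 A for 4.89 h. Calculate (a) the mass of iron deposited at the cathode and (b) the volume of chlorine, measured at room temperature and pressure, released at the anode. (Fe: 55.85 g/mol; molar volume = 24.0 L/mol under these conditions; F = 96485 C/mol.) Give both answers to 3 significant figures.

37.9 g Fe; 16.3 L Cl₂

Q = 7.43 × 17604 = 1.308×10^5 C; n(e⁻) = 1.308×10^5 / 96485 = 1.356 mol
Cathode: Fe²⁺ + 2e⁻ → Fe → n(Fe) = 1.356/2 = 0.6780 mol → 37.9 g
Anode: 2Cl⁻ → Cl₂ + 2e⁻ → n(Cl₂) = 1.356/2 = 0.6780 mol → 16.3 L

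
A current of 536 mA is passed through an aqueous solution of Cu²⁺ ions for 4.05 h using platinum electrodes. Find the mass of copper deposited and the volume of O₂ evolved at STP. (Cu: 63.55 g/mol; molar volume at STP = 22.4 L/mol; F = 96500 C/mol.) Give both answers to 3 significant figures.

Q = 0.536 × 14580 = 7815 C; n(e⁻) = 7815 / 96500 = 0.08098 mol
Cathode: Cu²⁺ + 2e⁻ → Cu → n(Cu) = 0.08098/2 = 0.04049 mol → 2.57 g
Anode: 2H₂O → O₂ + 4H⁺ + 4e⁻ → n(O₂) = 0.08098/4 = 0.02025 mol → 0.454 L

2.57 g Cu; 0.454 L O₂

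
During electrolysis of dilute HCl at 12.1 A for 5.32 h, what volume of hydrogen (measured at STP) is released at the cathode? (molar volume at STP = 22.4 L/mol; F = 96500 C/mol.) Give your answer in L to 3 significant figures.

26.9 L

Q = It = 12.1 × 19152 = 2.317×10^5 C
n(e⁻) = 2.317×10^5 / 96500 = 2.401 mol
2H⁺ + 2e⁻ → H₂, so n(H₂) = 2.401 / 2 = 1.201 mol
V = 1.201 × 22.4 = 26.90 L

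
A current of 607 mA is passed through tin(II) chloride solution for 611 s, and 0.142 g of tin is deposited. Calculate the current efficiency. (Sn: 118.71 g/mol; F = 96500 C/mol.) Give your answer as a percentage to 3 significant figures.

Q = 0.607 × 611 = 370.9 C
n(e⁻) = 370.9 / 96500 = 0.003844 mol
Sn²⁺ + 2e⁻ → Sn, so theoretical n(Sn) = 0.001922 mol → 0.2282 g
Efficiency = 0.142 / 0.2282 = 0.6223 = 62.2%

62.2%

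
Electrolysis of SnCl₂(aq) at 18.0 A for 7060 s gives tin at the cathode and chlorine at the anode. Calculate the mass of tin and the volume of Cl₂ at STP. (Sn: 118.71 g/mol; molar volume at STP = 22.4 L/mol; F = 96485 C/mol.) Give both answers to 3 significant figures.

Q = 18.0 × 7060 = 1.271×10^5 C; n(e⁻) = 1.271×10^5 / 96485 = 1.317 mol
Cathode: Sn²⁺ + 2e⁻ → Sn → n(Sn) = 1.317/2 = 0.6585 mol → 78.2 g
Anode: 2Cl⁻ → Cl₂ + 2e⁻ → n(Cl₂) = 1.317/2 = 0.6585 mol → 14.8 L

78.2 g Sn; 14.8 L Cl₂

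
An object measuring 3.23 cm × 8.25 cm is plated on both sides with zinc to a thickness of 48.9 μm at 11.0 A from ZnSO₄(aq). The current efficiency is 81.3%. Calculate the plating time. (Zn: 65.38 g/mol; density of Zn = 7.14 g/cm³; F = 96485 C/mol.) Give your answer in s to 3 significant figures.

Plated area = 2 × 3.23 × 8.25 = 53.30 cm²
Volume = 53.30 × 48.9×10⁻⁴ cm = 0.2606 cm³
m(Zn) = 0.2606 × 7.14 = 1.861 g
n(Zn) = 1.861 / 65.38 = 0.02846 mol; n(e⁻) = 2 × 0.02846 = 0.05692 mol
Q = 0.05692 × 96485 / 0.813 = 6755 C
t = 6755 / 11.0 = 614.1 s

614 s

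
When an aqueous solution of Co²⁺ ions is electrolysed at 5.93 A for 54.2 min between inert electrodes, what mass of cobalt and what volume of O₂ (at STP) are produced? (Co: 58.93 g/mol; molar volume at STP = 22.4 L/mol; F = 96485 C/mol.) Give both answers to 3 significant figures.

5.89 g Co; 1.12 L O₂

Q = 5.93 × 3252 = 19280 C; n(e⁻) = 19280 / 96485 = 0.1998 mol
Cathode: Co²⁺ + 2e⁻ → Co → n(Co) = 0.1998/2 = 0.09990 mol → 5.89 g
Anode: 2H₂O → O₂ + 4H⁺ + 4e⁻ → n(O₂) = 0.1998/4 = 0.04995 mol → 1.12 L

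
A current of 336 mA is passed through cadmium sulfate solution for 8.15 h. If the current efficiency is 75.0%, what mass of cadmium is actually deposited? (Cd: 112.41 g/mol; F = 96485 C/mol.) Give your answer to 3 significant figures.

Q = 0.336 × 29340 = 9858 C
n(e⁻) = 9858 / 96485 = 0.1022 mol
Cd²⁺ + 2e⁻ → Cd, so theoretical m(Cd) = 0.05110 × 112.41 = 5.744 g
Actual mass = 75.0% × 5.744 = 4.31 g

4.31 g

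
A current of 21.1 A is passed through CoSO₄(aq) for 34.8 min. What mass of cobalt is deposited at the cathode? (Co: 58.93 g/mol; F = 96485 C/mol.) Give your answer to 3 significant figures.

13.5 g

Q = 21.1 A × 2088 s = 44060 C
n(e⁻) = Q/F = 44060/96485 = 0.4567 mol
Co²⁺ + 2e⁻ → Co, so n(Co) = 0.4567 / 2 = 0.2284 mol
m = 0.2284 × 58.93 = 13.5 g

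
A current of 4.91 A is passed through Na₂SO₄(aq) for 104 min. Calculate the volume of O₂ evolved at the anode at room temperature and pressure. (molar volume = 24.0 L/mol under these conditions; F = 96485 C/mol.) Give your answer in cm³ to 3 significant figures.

Q = It = 4.91 × 6240 = 30640 C
n(e⁻) = Q/F = 30640/96485 = 0.3176 mol
2H₂O → O₂ + 4H⁺ + 4e⁻, so n(O₂) = 0.3176 / 4 = 0.07940 mol
V = 0.07940 × 24.0 = 1.906 L
= 1910 cm³

1910 cm³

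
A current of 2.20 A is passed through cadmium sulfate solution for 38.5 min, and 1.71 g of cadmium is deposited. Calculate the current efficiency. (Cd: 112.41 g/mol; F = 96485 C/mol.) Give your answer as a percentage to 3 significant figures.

57.8%

Q = 2.20 × 2310 = 5082 C
n(e⁻) = 5082 / 96485 = 0.05267 mol
Cd²⁺ + 2e⁻ → Cd, so theoretical n(Cd) = 0.02634 mol → 2.961 g
Efficiency = 1.71 / 2.961 = 0.5775 = 57.8%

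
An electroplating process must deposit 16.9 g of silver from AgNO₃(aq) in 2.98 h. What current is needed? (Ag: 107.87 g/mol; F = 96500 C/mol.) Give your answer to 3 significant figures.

n(Ag) = 16.9 / 107.87 = 0.1567 mol
Ag⁺ + e⁻ → Ag, so n(e⁻) = 0.1567 mol
Q = 0.1567 × 96500 = 15120 C
I = Q / t = 15120 / 10728 s = 1.41 A

1.41 A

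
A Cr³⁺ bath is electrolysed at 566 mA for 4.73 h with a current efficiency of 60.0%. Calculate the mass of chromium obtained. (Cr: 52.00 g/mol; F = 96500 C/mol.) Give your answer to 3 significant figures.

1.04 g

Q = 0.566 × 17028 = 9638 C
n(e⁻) = 9638 / 96500 = 0.09988 mol
Cr³⁺ + 3e⁻ → Cr, so theoretical m(Cr) = 0.03329 × 52.00 = 1.731 g
Actual mass = 60.0% × 1.731 = 1.04 g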